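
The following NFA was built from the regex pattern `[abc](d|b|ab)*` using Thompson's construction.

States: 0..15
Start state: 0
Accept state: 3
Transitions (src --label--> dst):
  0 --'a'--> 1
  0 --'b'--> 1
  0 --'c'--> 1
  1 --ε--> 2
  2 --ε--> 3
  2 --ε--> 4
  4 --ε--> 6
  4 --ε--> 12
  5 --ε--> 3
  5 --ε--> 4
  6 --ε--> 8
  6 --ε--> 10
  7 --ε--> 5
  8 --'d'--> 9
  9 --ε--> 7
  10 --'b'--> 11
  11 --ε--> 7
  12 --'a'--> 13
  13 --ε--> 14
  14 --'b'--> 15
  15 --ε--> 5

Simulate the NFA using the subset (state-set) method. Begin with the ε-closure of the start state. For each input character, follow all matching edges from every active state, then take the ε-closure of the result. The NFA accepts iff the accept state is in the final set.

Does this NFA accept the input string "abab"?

initial (ε-close {0}): {0}
'a' @ 1: {1,2,3,4,6,8,10,12}  ✓accept
'b' @ 2: {3,4,5,6,7,8,10,11,12}  ✓accept
'a' @ 3: {13,14}
'b' @ 4: {3,4,5,6,8,10,12,15}  ✓accept
after full input: {3,4,5,6,8,10,12,15}  (accept=3 in)

Answer: ACCEPT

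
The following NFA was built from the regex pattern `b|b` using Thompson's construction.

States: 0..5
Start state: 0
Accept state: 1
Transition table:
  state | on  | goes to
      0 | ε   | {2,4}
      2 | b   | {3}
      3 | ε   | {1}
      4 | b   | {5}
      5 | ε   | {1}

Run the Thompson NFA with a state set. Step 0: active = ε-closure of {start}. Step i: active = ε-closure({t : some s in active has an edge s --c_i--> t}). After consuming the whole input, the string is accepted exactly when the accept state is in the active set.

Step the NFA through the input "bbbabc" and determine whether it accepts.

initial (ε-close {0}): {0,2,4}
'b' @ 1: {1,3,5}  [accepting]
'b' @ 2: {}  — dead — no transitions
rest 'babc' ignored (set empty)
end set {} — state 1 not in

Answer: REJECT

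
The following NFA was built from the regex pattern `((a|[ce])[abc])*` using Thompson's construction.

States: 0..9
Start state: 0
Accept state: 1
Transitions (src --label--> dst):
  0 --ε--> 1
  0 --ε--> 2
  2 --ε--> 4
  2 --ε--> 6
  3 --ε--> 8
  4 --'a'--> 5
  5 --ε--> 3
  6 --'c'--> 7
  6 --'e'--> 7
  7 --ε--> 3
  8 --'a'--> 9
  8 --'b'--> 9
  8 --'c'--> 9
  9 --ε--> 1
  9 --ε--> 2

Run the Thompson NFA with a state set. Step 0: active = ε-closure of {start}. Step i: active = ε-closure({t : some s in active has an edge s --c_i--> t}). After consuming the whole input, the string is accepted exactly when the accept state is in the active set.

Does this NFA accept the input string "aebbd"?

initial (ε-close {0}): {0,1,2,4,6}
'a' @ 1: {3,5,8}
'e' @ 2: {}  — dead — no transitions
rest 'bbd' ignored (set empty)
final: {}; accept 1 not in set

Answer: REJECT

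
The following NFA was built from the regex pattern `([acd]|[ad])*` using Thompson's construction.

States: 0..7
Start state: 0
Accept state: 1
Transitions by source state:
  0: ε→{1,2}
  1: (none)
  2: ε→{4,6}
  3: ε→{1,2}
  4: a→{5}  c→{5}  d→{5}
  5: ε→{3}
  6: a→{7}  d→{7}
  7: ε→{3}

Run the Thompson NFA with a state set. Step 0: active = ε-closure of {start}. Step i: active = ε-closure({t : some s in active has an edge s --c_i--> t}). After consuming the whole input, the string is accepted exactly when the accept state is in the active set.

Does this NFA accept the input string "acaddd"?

S₀ = ε-closure({0}) = {0,1,2,4,6}
'a' @ 1: {1,2,3,4,5,6,7}  (accept∈set)
'c' @ 2: {1,2,3,4,5,6}  (accept∈set)
'a' @ 3: {1,2,3,4,5,6,7}  (accept∈set)
'd' @ 4: {1,2,3,4,5,6,7}  (accept∈set)
'd' @ 5: {1,2,3,4,5,6,7}  (accept∈set)
'd' @ 6: {1,2,3,4,5,6,7}  (accept∈set)
end set {1,2,3,4,5,6,7} — state 1 in

Answer: ACCEPT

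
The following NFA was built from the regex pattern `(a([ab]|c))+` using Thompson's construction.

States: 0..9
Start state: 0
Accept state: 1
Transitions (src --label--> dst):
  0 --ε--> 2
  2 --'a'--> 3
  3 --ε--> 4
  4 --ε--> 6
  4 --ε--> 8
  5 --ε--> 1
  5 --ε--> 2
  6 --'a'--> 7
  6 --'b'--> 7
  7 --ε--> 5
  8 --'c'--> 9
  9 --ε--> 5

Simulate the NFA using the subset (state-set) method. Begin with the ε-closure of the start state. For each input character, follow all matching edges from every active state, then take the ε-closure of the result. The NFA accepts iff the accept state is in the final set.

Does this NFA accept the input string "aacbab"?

Answer: REJECT

Trace:
S₀ = ε-closure({0}) = {0,2}
'a' @ 1: {3,4,6,8}
'a' @ 2: {1,2,5,7}  [accepting]
'c' @ 3: {}  — no active states
rest 'bab' ignored (set empty)
end set {} — state 1 not in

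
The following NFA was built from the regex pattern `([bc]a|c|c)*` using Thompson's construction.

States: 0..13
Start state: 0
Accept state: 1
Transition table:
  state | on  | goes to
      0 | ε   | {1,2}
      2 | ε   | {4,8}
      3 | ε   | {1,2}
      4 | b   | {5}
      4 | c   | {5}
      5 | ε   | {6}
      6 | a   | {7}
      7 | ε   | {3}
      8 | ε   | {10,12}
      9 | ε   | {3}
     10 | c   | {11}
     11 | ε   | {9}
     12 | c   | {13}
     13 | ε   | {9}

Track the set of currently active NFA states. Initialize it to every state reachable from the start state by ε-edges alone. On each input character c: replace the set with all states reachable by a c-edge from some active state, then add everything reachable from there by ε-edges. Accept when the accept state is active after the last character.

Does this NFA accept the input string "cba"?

Answer: ACCEPT

Derivation:
initial (ε-close {0}): {0,1,2,4,8,10,12}
'c' @ 1: {1,2,3,4,5,6,8,9,10,11,12,13}  (accept∈set)
'b' @ 2: {5,6}
'a' @ 3: {1,2,3,4,7,8,10,12}  (accept∈set)
final: {1,2,3,4,7,8,10,12}; accept 1 in set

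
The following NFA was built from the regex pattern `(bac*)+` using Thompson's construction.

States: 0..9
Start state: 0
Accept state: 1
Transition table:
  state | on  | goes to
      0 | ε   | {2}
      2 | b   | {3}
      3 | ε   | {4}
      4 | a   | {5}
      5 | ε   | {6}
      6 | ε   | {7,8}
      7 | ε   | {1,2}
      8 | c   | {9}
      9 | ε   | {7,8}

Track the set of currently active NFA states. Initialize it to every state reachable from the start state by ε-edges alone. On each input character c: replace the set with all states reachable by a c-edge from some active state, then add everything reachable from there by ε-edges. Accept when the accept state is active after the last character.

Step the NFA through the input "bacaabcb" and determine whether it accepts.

Answer: REJECT

Steps:
S₀ = ε-closure({0}) = {0,2}
'b' @ 1: {3,4}
'a' @ 2: {1,2,5,6,7,8}  ✓accept
'c' @ 3: {1,2,7,8,9}  ✓accept
'a' @ 4: {}  — state set empty
rest 'abcb' ignored (set empty)
after full input: {}  (accept=1 not in)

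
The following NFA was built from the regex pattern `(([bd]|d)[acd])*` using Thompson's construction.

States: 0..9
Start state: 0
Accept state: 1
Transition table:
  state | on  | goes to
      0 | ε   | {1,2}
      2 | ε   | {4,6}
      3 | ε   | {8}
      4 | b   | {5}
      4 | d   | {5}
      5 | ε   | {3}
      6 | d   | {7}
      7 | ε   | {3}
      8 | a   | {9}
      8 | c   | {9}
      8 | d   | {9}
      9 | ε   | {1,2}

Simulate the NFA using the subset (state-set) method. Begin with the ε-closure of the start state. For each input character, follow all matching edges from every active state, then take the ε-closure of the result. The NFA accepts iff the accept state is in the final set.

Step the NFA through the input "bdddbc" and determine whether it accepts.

S₀ = ε-closure({0}) = {0,1,2,4,6}
'b' @ 1: {3,5,8}
'd' @ 2: {1,2,4,6,9}  ✓accept
'd' @ 3: {3,5,7,8}
'd' @ 4: {1,2,4,6,9}  ✓accept
'b' @ 5: {3,5,8}
'c' @ 6: {1,2,4,6,9}  ✓accept
final: {1,2,4,6,9}; accept 1 in set

Answer: ACCEPT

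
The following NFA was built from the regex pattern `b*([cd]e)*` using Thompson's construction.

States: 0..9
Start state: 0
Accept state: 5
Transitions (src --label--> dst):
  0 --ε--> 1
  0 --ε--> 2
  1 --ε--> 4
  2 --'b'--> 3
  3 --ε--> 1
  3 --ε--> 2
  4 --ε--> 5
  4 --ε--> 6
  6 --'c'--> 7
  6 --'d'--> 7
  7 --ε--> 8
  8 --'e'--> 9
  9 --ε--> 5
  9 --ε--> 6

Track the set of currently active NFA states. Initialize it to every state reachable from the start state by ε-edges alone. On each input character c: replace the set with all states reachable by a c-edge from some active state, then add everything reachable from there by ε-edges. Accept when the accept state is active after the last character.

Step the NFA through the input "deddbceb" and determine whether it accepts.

initial (ε-close {0}): {0,1,2,4,5,6}
'd' @ 1: {7,8}
'e' @ 2: {5,6,9}  ✓accept
'd' @ 3: {7,8}
'd' @ 4: {}  — state set empty
rest 'bceb' ignored (set empty)
final: {}; accept 5 not in set

Answer: REJECT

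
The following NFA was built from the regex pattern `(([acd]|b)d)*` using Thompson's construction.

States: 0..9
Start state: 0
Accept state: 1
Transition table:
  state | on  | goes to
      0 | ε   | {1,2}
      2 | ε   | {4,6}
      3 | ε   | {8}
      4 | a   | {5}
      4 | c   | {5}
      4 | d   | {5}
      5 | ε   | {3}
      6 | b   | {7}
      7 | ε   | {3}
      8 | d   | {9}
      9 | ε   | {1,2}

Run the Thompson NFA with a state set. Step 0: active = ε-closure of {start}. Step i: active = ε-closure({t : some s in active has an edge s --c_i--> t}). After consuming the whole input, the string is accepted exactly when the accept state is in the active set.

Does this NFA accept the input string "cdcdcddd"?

S₀ = ε-closure({0}) = {0,1,2,4,6}
'c' @ 1: {3,5,8}
'd' @ 2: {1,2,4,6,9}  [accepting]
'c' @ 3: {3,5,8}
'd' @ 4: {1,2,4,6,9}  [accepting]
'c' @ 5: {3,5,8}
'd' @ 6: {1,2,4,6,9}  [accepting]
'd' @ 7: {3,5,8}
'd' @ 8: {1,2,4,6,9}  [accepting]
end set {1,2,4,6,9} — state 1 in

Answer: ACCEPT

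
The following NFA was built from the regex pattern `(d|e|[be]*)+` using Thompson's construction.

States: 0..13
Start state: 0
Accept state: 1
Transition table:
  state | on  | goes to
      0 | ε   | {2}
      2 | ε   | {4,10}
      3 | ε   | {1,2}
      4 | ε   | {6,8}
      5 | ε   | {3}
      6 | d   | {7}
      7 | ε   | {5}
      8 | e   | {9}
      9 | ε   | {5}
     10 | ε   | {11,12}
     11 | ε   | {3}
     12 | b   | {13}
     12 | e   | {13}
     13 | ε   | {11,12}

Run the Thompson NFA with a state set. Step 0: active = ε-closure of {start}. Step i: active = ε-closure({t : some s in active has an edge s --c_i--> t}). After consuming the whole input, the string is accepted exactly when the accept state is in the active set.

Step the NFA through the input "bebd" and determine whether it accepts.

S₀ = ε-closure({0}) = {0,1,2,3,4,6,8,10,11,12}
'b' @ 1: {1,2,3,4,6,8,10,11,12,13}  (accept∈set)
'e' @ 2: {1,2,3,4,5,6,8,9,10,11,12,13}  (accept∈set)
'b' @ 3: {1,2,3,4,6,8,10,11,12,13}  (accept∈set)
'd' @ 4: {1,2,3,4,5,6,7,8,10,11,12}  (accept∈set)
final: {1,2,3,4,5,6,7,8,10,11,12}; accept 1 in set

Answer: ACCEPT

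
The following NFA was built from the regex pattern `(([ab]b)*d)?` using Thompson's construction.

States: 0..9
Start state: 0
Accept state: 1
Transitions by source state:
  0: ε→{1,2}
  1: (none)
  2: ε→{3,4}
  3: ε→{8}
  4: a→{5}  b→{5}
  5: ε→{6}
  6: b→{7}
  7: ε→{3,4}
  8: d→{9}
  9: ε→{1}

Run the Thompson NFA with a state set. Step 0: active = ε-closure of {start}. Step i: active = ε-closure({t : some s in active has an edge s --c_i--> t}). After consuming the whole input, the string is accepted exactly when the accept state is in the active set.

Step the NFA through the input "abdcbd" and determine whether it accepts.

start: ε-closure({0}) = {0,1,2,3,4,8}
'a' @ 1: {5,6}
'b' @ 2: {3,4,7,8}
'd' @ 3: {1,9}  ✓accept
'c' @ 4: {}  — dead — no transitions
rest 'bd' ignored (set empty)
after full input: {}  (accept=1 not in)

Answer: REJECT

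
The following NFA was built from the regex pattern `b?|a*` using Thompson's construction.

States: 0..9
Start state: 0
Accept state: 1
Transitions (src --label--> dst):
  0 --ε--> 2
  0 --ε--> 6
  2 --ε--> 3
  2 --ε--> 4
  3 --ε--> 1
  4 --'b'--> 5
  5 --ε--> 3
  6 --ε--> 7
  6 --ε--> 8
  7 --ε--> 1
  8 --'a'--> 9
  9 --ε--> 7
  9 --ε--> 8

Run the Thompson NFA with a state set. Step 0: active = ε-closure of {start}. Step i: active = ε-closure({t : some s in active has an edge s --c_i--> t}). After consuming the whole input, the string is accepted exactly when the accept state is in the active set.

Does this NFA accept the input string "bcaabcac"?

Answer: REJECT

Steps:
start: ε-closure({0}) = {0,1,2,3,4,6,7,8}
'b' @ 1: {1,3,5}  (accept∈set)
'c' @ 2: {}  — dead — no transitions
rest 'aabcac' ignored (set empty)
after full input: {}  (accept=1 not in)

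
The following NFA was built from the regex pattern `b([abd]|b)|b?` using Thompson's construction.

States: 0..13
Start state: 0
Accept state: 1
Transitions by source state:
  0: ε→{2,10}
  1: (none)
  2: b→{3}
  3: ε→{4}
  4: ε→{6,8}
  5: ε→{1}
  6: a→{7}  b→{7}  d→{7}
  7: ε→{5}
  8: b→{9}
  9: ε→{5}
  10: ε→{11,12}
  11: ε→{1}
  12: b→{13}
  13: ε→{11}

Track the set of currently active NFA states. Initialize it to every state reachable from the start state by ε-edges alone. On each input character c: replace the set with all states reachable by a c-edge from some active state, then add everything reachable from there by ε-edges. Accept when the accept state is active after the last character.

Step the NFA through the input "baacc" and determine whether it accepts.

Answer: REJECT

Steps:
start: ε-closure({0}) = {0,1,2,10,11,12}
'b' @ 1: {1,3,4,6,8,11,13}  [accepting]
'a' @ 2: {1,5,7}  [accepting]
'a' @ 3: {}  — no active states
rest 'cc' ignored (set empty)
end set {} — state 1 not in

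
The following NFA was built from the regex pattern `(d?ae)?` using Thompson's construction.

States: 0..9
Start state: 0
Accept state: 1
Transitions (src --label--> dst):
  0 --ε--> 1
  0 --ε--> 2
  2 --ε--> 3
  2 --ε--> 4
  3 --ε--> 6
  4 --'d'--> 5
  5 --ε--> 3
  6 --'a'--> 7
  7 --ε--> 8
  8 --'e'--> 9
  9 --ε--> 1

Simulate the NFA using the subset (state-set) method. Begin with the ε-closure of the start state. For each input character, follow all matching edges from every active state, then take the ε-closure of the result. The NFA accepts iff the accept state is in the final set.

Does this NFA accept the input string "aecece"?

Answer: REJECT

Trace:
initial (ε-close {0}): {0,1,2,3,4,6}
'a' @ 1: {7,8}
'e' @ 2: {1,9}  ✓accept
'c' @ 3: {}  — state set empty
rest 'ece' ignored (set empty)
final: {}; accept 1 not in set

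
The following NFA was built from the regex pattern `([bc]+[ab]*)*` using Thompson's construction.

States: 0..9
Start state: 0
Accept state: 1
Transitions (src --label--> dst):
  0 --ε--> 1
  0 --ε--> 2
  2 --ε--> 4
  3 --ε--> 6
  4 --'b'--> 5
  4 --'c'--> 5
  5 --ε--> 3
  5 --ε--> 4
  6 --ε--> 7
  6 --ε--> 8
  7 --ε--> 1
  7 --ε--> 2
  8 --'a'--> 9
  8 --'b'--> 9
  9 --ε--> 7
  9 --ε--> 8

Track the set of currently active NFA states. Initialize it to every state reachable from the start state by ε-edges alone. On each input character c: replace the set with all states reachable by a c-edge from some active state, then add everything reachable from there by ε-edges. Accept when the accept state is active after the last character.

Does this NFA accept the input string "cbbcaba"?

start: ε-closure({0}) = {0,1,2,4}
'c' @ 1: {1,2,3,4,5,6,7,8}  ✓accept
'b' @ 2: {1,2,3,4,5,6,7,8,9}  ✓accept
'b' @ 3: {1,2,3,4,5,6,7,8,9}  ✓accept
'c' @ 4: {1,2,3,4,5,6,7,8}  ✓accept
'a' @ 5: {1,2,4,7,8,9}  ✓accept
'b' @ 6: {1,2,3,4,5,6,7,8,9}  ✓accept
'a' @ 7: {1,2,4,7,8,9}  ✓accept
after full input: {1,2,4,7,8,9}  (accept=1 in)

Answer: ACCEPT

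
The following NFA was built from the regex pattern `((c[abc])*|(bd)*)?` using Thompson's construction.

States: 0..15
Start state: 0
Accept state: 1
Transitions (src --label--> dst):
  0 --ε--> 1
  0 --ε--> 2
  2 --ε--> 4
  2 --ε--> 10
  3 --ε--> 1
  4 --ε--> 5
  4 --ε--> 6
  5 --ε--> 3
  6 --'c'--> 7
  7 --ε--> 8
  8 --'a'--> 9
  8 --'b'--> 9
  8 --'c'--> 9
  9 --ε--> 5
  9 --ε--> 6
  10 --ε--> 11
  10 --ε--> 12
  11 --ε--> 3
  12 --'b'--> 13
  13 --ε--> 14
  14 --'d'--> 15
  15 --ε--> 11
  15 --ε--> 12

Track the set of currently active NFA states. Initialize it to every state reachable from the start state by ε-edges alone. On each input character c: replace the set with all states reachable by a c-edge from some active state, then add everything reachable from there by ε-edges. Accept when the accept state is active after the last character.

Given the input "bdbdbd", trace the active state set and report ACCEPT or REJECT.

Answer: ACCEPT

Derivation:
S₀ = ε-closure({0}) = {0,1,2,3,4,5,6,10,11,12}
'b' @ 1: {13,14}
'd' @ 2: {1,3,11,12,15}  (accept∈set)
'b' @ 3: {13,14}
'd' @ 4: {1,3,11,12,15}  (accept∈set)
'b' @ 5: {13,14}
'd' @ 6: {1,3,11,12,15}  (accept∈set)
after full input: {1,3,11,12,15}  (accept=1 in)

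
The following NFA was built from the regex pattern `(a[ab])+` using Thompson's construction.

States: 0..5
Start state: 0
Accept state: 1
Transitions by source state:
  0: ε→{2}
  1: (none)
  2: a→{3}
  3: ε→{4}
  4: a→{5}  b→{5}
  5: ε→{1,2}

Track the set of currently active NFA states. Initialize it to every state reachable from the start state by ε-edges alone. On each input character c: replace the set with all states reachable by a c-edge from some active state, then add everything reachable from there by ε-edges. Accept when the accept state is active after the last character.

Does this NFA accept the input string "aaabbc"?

Answer: REJECT

Derivation:
S₀ = ε-closure({0}) = {0,2}
'a' @ 1: {3,4}
'a' @ 2: {1,2,5}  (accept∈set)
'a' @ 3: {3,4}
'b' @ 4: {1,2,5}  (accept∈set)
'b' @ 5: {}  — dead — no transitions
rest 'c' ignored (set empty)
end set {} — state 1 not in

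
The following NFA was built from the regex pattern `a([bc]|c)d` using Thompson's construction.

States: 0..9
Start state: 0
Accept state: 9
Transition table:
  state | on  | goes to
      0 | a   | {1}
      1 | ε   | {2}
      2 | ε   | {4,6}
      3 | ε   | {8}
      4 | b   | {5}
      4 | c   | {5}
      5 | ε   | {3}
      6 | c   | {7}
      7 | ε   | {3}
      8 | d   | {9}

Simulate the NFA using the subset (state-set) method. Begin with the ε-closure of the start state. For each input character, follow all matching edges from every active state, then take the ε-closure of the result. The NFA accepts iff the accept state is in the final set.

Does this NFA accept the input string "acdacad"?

start: ε-closure({0}) = {0}
'a' @ 1: {1,2,4,6}
'c' @ 2: {3,5,7,8}
'd' @ 3: {9}  (accept∈set)
'a' @ 4: {}  — state set empty
rest 'cad' ignored (set empty)
end set {} — state 9 not in

Answer: REJECT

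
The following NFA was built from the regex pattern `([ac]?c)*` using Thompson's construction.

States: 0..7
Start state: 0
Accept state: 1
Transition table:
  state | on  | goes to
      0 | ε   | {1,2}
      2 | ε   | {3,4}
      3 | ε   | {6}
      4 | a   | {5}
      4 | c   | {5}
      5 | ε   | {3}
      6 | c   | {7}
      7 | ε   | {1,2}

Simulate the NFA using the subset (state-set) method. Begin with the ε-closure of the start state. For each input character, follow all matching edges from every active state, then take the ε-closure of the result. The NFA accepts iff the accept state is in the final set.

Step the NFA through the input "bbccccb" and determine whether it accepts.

initial (ε-close {0}): {0,1,2,3,4,6}
'b' @ 1: {}  — no active states
rest 'bccccb' ignored (set empty)
final: {}; accept 1 not in set

Answer: REJECT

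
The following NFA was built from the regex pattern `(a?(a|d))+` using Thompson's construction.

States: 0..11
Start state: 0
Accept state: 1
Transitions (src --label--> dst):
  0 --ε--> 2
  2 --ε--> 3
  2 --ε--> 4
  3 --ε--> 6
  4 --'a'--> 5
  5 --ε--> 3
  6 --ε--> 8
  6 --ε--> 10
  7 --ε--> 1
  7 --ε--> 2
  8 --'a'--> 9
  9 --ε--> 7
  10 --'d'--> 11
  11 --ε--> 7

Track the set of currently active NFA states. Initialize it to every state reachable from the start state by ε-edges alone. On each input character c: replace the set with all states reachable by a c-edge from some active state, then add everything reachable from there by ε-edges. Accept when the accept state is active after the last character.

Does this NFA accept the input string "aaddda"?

Answer: ACCEPT

Steps:
initial (ε-close {0}): {0,2,3,4,6,8,10}
'a' @ 1: {1,2,3,4,5,6,7,8,9,10}  (accept∈set)
'a' @ 2: {1,2,3,4,5,6,7,8,9,10}  (accept∈set)
'd' @ 3: {1,2,3,4,6,7,8,10,11}  (accept∈set)
'd' @ 4: {1,2,3,4,6,7,8,10,11}  (accept∈set)
'd' @ 5: {1,2,3,4,6,7,8,10,11}  (accept∈set)
'a' @ 6: {1,2,3,4,5,6,7,8,9,10}  (accept∈set)
after full input: {1,2,3,4,5,6,7,8,9,10}  (accept=1 in)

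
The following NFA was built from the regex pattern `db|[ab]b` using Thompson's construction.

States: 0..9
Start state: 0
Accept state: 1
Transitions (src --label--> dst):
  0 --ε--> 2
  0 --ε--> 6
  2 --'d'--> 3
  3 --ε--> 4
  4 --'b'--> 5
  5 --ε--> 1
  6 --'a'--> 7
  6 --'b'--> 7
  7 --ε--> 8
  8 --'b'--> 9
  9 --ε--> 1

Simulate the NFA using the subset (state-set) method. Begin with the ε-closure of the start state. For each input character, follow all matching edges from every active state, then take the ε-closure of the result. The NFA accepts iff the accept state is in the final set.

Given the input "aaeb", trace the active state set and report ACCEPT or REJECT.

start: ε-closure({0}) = {0,2,6}
'a' @ 1: {7,8}
'a' @ 2: {}  — state set empty
rest 'eb' ignored (set empty)
after full input: {}  (accept=1 not in)

Answer: REJECT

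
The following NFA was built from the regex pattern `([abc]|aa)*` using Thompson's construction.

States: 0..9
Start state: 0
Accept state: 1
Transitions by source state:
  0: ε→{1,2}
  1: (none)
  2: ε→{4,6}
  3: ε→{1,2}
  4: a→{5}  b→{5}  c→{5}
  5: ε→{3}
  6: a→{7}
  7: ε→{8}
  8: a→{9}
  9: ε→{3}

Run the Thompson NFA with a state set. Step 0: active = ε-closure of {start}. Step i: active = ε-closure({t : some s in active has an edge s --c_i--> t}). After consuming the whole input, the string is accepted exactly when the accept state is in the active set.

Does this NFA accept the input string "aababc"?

Answer: ACCEPT

Steps:
start: ε-closure({0}) = {0,1,2,4,6}
'a' @ 1: {1,2,3,4,5,6,7,8}  [accepting]
'a' @ 2: {1,2,3,4,5,6,7,8,9}  [accepting]
'b' @ 3: {1,2,3,4,5,6}  [accepting]
'a' @ 4: {1,2,3,4,5,6,7,8}  [accepting]
'b' @ 5: {1,2,3,4,5,6}  [accepting]
'c' @ 6: {1,2,3,4,5,6}  [accepting]
end set {1,2,3,4,5,6} — state 1 in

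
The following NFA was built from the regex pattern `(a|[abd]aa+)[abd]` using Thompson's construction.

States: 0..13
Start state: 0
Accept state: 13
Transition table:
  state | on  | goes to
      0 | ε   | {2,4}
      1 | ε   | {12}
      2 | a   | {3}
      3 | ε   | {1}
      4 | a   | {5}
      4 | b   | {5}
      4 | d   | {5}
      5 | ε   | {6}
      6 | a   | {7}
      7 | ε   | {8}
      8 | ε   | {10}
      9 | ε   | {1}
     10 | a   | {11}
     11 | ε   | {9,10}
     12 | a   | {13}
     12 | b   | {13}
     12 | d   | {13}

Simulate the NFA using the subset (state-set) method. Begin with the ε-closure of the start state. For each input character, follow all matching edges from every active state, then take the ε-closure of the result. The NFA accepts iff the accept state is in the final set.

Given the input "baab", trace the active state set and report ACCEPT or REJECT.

Answer: ACCEPT

Trace:
start: ε-closure({0}) = {0,2,4}
'b' @ 1: {5,6}
'a' @ 2: {7,8,10}
'a' @ 3: {1,9,10,11,12}
'b' @ 4: {13}  ✓accept
final: {13}; accept 13 in set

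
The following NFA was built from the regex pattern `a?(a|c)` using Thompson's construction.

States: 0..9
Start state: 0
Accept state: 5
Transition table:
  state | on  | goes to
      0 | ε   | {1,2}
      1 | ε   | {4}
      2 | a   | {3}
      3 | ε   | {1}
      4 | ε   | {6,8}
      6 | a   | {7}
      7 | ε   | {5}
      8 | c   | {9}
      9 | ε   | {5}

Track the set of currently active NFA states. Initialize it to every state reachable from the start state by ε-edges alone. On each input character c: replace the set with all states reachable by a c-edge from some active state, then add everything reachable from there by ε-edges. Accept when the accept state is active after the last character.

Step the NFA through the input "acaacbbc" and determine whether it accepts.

Answer: REJECT

Derivation:
initial (ε-close {0}): {0,1,2,4,6,8}
'a' @ 1: {1,3,4,5,6,7,8}  [accepting]
'c' @ 2: {5,9}  [accepting]
'a' @ 3: {}  — dead — no transitions
rest 'acbbc' ignored (set empty)
final: {}; accept 5 not in set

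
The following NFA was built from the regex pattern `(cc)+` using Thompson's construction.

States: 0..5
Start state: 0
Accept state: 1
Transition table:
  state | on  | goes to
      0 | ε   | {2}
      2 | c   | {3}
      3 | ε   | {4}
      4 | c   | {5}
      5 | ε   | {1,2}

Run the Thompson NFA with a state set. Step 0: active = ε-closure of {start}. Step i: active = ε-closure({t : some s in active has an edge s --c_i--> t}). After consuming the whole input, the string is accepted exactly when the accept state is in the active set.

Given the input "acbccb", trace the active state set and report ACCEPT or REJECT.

Answer: REJECT

Steps:
initial (ε-close {0}): {0,2}
'a' @ 1: {}  — dead — no transitions
rest 'cbccb' ignored (set empty)
end set {} — state 1 not in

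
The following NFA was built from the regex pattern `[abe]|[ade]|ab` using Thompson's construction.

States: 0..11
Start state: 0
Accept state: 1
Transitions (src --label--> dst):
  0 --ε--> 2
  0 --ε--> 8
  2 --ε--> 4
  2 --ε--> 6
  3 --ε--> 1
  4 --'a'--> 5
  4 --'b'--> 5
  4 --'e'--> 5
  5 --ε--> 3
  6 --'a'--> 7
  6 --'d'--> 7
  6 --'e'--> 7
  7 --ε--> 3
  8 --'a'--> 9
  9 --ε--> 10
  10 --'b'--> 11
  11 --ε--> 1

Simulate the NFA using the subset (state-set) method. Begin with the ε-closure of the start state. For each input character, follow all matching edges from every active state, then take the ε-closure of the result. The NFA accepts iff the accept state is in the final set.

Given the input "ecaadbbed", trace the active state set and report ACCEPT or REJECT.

S₀ = ε-closure({0}) = {0,2,4,6,8}
'e' @ 1: {1,3,5,7}  ✓accept
'c' @ 2: {}  — state set empty
rest 'aadbbed' ignored (set empty)
final: {}; accept 1 not in set

Answer: REJECT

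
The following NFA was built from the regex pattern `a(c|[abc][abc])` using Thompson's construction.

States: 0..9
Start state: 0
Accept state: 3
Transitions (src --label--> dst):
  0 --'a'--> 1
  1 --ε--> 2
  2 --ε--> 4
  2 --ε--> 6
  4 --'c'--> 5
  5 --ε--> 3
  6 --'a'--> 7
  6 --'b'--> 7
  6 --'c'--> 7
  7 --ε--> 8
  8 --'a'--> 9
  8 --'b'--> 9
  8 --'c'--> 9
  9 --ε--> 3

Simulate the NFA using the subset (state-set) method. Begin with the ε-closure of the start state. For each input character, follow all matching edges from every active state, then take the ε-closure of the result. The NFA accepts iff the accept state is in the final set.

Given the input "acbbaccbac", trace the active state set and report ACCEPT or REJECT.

Answer: REJECT

Derivation:
initial (ε-close {0}): {0}
'a' @ 1: {1,2,4,6}
'c' @ 2: {3,5,7,8}  ✓accept
'b' @ 3: {3,9}  ✓accept
'b' @ 4: {}  — dead — no transitions
rest 'accbac' ignored (set empty)
end set {} — state 3 not in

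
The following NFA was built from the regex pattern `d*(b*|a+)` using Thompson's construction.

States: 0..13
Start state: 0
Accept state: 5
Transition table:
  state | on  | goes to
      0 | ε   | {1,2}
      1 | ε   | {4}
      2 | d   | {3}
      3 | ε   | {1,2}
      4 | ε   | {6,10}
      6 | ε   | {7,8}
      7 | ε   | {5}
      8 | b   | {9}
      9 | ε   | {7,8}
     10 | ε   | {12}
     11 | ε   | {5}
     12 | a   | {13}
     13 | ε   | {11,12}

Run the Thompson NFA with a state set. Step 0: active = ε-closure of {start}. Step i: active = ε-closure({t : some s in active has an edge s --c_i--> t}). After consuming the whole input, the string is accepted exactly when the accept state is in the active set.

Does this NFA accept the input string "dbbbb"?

Answer: ACCEPT

Derivation:
start: ε-closure({0}) = {0,1,2,4,5,6,7,8,10,12}
'd' @ 1: {1,2,3,4,5,6,7,8,10,12}  [accepting]
'b' @ 2: {5,7,8,9}  [accepting]
'b' @ 3: {5,7,8,9}  [accepting]
'b' @ 4: {5,7,8,9}  [accepting]
'b' @ 5: {5,7,8,9}  [accepting]
final: {5,7,8,9}; accept 5 in set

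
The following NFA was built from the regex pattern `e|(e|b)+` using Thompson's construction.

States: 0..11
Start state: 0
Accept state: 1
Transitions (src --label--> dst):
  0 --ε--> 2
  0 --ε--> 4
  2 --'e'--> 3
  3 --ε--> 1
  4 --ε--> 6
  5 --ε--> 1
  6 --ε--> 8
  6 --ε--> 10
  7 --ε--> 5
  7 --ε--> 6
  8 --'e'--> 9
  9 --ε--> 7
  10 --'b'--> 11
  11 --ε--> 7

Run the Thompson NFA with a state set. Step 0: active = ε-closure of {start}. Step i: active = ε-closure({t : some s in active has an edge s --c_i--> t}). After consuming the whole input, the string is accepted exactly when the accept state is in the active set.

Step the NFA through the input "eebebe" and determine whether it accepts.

initial (ε-close {0}): {0,2,4,6,8,10}
'e' @ 1: {1,3,5,6,7,8,9,10}  ✓accept
'e' @ 2: {1,5,6,7,8,9,10}  ✓accept
'b' @ 3: {1,5,6,7,8,10,11}  ✓accept
'e' @ 4: {1,5,6,7,8,9,10}  ✓accept
'b' @ 5: {1,5,6,7,8,10,11}  ✓accept
'e' @ 6: {1,5,6,7,8,9,10}  ✓accept
final: {1,5,6,7,8,9,10}; accept 1 in set

Answer: ACCEPT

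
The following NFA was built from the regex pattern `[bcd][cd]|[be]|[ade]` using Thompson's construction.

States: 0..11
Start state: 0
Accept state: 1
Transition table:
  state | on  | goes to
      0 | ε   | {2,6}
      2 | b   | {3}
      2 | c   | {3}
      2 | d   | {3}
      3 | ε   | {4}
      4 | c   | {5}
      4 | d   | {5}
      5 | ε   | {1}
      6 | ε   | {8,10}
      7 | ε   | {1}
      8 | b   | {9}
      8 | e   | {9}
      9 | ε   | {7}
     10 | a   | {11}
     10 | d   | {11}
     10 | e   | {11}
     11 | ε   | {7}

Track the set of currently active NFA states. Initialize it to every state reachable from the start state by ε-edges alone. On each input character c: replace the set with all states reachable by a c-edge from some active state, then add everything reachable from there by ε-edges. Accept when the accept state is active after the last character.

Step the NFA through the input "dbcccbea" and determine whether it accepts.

Answer: REJECT

Trace:
start: ε-closure({0}) = {0,2,6,8,10}
'd' @ 1: {1,3,4,7,11}  (accept∈set)
'b' @ 2: {}  — no active states
rest 'cccbea' ignored (set empty)
after full input: {}  (accept=1 not in)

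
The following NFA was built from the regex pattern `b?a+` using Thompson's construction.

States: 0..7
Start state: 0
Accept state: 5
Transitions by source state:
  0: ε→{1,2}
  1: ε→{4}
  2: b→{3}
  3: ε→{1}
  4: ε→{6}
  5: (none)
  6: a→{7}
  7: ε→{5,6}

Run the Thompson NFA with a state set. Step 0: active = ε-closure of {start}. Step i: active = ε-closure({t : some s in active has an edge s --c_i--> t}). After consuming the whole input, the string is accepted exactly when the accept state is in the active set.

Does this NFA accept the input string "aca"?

start: ε-closure({0}) = {0,1,2,4,6}
'a' @ 1: {5,6,7}  [accepting]
'c' @ 2: {}  — state set empty
rest 'a' ignored (set empty)
end set {} — state 5 not in

Answer: REJECT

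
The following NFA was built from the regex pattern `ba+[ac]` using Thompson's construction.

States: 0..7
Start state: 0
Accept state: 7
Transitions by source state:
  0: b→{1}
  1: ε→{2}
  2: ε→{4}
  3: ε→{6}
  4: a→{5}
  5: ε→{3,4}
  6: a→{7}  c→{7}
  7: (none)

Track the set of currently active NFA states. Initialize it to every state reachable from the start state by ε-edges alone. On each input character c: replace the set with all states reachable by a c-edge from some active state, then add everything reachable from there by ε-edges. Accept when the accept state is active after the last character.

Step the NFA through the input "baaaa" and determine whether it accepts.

Answer: ACCEPT

Steps:
S₀ = ε-closure({0}) = {0}
'b' @ 1: {1,2,4}
'a' @ 2: {3,4,5,6}
'a' @ 3: {3,4,5,6,7}  ✓accept
'a' @ 4: {3,4,5,6,7}  ✓accept
'a' @ 5: {3,4,5,6,7}  ✓accept
end set {3,4,5,6,7} — state 7 in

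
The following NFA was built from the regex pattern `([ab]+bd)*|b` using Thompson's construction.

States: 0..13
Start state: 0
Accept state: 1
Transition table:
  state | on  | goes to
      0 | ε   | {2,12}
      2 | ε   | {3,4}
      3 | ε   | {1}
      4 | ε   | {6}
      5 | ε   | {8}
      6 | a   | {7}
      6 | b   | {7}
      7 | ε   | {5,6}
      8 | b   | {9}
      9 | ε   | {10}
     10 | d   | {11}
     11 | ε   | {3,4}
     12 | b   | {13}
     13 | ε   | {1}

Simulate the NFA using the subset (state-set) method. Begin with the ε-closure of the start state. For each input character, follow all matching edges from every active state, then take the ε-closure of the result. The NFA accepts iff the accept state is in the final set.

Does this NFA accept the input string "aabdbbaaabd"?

S₀ = ε-closure({0}) = {0,1,2,3,4,6,12}
'a' @ 1: {5,6,7,8}
'a' @ 2: {5,6,7,8}
'b' @ 3: {5,6,7,8,9,10}
'd' @ 4: {1,3,4,6,11}  [accepting]
'b' @ 5: {5,6,7,8}
'b' @ 6: {5,6,7,8,9,10}
'a' @ 7: {5,6,7,8}
'a' @ 8: {5,6,7,8}
'a' @ 9: {5,6,7,8}
'b' @ 10: {5,6,7,8,9,10}
'd' @ 11: {1,3,4,6,11}  [accepting]
end set {1,3,4,6,11} — state 1 in

Answer: ACCEPT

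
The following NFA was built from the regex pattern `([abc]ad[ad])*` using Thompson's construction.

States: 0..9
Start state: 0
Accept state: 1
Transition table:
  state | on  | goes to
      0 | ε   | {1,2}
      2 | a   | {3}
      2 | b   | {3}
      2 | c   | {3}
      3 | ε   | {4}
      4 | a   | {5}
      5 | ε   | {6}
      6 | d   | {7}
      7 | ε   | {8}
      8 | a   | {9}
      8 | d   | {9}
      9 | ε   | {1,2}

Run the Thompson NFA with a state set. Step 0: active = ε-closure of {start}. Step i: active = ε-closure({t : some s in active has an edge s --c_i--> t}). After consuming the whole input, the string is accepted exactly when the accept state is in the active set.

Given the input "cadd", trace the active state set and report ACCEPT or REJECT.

initial (ε-close {0}): {0,1,2}
'c' @ 1: {3,4}
'a' @ 2: {5,6}
'd' @ 3: {7,8}
'd' @ 4: {1,2,9}  [accepting]
end set {1,2,9} — state 1 in

Answer: ACCEPT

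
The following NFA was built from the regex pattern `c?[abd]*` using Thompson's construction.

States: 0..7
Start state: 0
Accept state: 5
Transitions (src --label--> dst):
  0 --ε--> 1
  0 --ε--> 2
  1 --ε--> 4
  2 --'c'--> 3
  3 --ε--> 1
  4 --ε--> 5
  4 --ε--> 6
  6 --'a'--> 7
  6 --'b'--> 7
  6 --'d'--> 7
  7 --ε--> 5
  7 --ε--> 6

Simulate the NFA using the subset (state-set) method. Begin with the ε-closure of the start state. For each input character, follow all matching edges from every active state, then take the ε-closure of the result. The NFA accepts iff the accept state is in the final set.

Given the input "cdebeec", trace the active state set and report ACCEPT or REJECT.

initial (ε-close {0}): {0,1,2,4,5,6}
'c' @ 1: {1,3,4,5,6}  [accepting]
'd' @ 2: {5,6,7}  [accepting]
'e' @ 3: {}  — state set empty
rest 'beec' ignored (set empty)
final: {}; accept 5 not in set

Answer: REJECT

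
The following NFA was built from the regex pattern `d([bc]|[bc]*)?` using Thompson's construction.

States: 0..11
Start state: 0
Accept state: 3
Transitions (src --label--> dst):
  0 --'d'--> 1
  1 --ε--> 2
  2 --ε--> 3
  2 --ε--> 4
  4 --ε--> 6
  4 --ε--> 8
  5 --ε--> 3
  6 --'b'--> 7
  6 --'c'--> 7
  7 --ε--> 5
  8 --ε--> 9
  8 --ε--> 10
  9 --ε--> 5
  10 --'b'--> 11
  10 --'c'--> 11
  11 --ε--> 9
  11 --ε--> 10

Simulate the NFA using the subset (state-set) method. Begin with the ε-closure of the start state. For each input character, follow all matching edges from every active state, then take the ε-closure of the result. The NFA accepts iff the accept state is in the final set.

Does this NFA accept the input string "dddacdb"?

Answer: REJECT

Derivation:
start: ε-closure({0}) = {0}
'd' @ 1: {1,2,3,4,5,6,8,9,10}  (accept∈set)
'd' @ 2: {}  — no active states
rest 'dacdb' ignored (set empty)
after full input: {}  (accept=3 not in)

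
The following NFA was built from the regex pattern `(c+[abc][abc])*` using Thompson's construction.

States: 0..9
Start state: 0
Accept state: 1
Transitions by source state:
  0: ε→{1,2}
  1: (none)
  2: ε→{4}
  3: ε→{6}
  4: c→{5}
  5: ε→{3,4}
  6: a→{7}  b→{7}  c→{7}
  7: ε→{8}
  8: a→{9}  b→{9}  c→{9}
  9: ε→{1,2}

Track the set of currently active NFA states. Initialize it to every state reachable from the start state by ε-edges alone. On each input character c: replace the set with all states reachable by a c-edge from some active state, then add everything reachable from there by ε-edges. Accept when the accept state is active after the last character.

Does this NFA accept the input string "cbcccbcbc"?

start: ε-closure({0}) = {0,1,2,4}
'c' @ 1: {3,4,5,6}
'b' @ 2: {7,8}
'c' @ 3: {1,2,4,9}  (accept∈set)
'c' @ 4: {3,4,5,6}
'c' @ 5: {3,4,5,6,7,8}
'b' @ 6: {1,2,4,7,8,9}  (accept∈set)
'c' @ 7: {1,2,3,4,5,6,9}  (accept∈set)
'b' @ 8: {7,8}
'c' @ 9: {1,2,4,9}  (accept∈set)
end set {1,2,4,9} — state 1 in

Answer: ACCEPT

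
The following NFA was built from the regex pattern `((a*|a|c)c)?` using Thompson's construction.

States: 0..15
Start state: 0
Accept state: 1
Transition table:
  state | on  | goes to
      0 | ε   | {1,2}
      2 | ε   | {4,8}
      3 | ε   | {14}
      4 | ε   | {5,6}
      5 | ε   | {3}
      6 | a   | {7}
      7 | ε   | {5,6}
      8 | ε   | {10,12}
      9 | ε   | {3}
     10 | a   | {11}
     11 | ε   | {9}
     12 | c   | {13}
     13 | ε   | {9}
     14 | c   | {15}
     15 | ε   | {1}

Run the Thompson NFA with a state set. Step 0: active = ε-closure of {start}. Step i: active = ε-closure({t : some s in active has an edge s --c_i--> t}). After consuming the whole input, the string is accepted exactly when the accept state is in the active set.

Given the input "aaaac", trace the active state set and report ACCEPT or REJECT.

initial (ε-close {0}): {0,1,2,3,4,5,6,8,10,12,14}
'a' @ 1: {3,5,6,7,9,11,14}
'a' @ 2: {3,5,6,7,14}
'a' @ 3: {3,5,6,7,14}
'a' @ 4: {3,5,6,7,14}
'c' @ 5: {1,15}  (accept∈set)
after full input: {1,15}  (accept=1 in)

Answer: ACCEPT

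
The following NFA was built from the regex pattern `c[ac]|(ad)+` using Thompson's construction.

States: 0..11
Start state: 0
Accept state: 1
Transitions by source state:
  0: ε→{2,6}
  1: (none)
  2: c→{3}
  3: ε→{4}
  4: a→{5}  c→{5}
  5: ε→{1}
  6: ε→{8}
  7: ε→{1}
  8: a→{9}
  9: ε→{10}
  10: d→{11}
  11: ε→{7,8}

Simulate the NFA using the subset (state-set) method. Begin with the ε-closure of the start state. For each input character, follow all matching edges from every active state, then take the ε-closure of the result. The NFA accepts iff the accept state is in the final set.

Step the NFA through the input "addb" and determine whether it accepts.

Answer: REJECT

Derivation:
start: ε-closure({0}) = {0,2,6,8}
'a' @ 1: {9,10}
'd' @ 2: {1,7,8,11}  [accepting]
'd' @ 3: {}  — state set empty
rest 'b' ignored (set empty)
after full input: {}  (accept=1 not in)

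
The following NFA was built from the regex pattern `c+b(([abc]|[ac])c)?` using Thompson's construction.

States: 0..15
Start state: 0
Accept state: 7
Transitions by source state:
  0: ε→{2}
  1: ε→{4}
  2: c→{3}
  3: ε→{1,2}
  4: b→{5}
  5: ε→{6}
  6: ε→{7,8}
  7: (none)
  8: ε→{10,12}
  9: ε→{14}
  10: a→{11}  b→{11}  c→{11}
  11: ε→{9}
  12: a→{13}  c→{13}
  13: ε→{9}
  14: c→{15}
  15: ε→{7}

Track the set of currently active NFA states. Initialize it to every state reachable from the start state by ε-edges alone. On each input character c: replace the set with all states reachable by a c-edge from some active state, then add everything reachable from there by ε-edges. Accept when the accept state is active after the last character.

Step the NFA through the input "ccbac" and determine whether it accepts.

Answer: ACCEPT

Derivation:
initial (ε-close {0}): {0,2}
'c' @ 1: {1,2,3,4}
'c' @ 2: {1,2,3,4}
'b' @ 3: {5,6,7,8,10,12}  (accept∈set)
'a' @ 4: {9,11,13,14}
'c' @ 5: {7,15}  (accept∈set)
final: {7,15}; accept 7 in set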